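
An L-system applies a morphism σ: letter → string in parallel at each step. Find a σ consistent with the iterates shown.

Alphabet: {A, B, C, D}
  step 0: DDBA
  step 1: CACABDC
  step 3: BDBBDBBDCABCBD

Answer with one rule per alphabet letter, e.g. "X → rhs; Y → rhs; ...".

A->C, B->BD, C->B, D->CA

  step 0 ⇒ step 1: DDBA ⇒ CA·CA·BD·C
    A ↦ C
    B ↦ BD
    D ↦ CA
    C ↦ B  (constrained at step 1)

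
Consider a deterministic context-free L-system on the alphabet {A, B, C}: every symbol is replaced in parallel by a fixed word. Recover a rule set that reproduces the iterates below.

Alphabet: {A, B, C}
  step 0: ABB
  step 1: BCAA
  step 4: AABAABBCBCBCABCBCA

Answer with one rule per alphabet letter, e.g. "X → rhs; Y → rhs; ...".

  step 0 ⇒ step 1: ABB ⇒ BC·A·A
    A ↦ BC
    B ↦ A
    C ↦ AB  (constrained at step 1)

A->BC, B->A, C->AB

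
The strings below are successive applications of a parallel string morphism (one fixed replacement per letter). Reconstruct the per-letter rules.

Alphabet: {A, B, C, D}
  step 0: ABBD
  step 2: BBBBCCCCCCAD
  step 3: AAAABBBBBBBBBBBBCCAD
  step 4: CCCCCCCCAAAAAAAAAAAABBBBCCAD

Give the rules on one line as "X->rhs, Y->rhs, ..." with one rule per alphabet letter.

A->CC, B->A, C->BB, D->AD

  step 3 ⇒ step 4: AAAABBBBBBBBBBBBCCAD ⇒ CC·CC·CC·CC·A·A·A·A·A·A·A·A·A·A·A·A·BB·BB·CC·AD
    A ↦ CC
    B ↦ A
    C ↦ BB
    D ↦ AD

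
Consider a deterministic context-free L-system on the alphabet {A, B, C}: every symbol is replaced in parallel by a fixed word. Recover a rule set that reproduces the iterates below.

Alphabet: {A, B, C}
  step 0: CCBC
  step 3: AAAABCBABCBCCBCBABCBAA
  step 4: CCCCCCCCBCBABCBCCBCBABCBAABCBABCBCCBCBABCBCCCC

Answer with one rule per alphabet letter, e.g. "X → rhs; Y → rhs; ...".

A->CC, B->BCB, C->A

  step 3 ⇒ step 4: AAAABCBABCBCCBCBABCBAA ⇒ CC·CC·CC·CC·BCB·A·BCB·CC·BCB·A·BCB·A·A·BCB·A·BCB·CC·BCB·A·BCB·CC·CC
    A ↦ CC
    B ↦ BCB
    C ↦ A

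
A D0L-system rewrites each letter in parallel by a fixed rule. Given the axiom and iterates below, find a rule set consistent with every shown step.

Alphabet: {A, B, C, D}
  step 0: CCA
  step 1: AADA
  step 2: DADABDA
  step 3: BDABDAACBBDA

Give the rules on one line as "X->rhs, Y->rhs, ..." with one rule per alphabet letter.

  step 2 ⇒ step 3: DADABDA ⇒ B·DA·B·DA·ACB·B·DA
    A ↦ DA
    B ↦ ACB
    D ↦ B
  step 0 ⇒ step 1: CCA ⇒ A·A·DA
    C ↦ A

A->DA, B->ACB, C->A, D->B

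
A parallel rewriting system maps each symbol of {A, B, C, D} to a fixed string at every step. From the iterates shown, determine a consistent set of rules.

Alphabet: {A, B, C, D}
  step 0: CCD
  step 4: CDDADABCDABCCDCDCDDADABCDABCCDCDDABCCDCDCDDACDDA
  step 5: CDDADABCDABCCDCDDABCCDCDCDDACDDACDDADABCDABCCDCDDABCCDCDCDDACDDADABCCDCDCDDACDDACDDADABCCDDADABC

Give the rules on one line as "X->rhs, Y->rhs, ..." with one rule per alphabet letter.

A->BC, B->CD, C->CD, D->DA

  step 4 ⇒ step 5: CDDADABCDABCCDCDCDDADABCDABCCDCDDABCCDCDCDDACDDA ⇒ CD·DA·DA·BC·DA·BC·CD·CD·DA·BC·CD·CD·CD·DA·CD·DA·CD·DA·DA·BC·DA·BC·CD·CD·DA·BC·CD·CD·CD·DA·CD·DA·DA·BC·CD·CD·CD·DA·CD·DA·CD·DA·DA·BC·CD·DA·DA·BC
    A ↦ BC
    B ↦ CD
    C ↦ CD
    D ↦ DA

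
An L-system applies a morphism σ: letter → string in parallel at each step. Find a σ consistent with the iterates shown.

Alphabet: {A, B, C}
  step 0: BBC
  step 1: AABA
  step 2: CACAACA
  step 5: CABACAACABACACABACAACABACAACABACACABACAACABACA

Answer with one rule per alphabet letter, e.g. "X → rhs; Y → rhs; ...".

A->CA, B->A, C->BA

  step 1 ⇒ step 2: AABA ⇒ CA·CA·A·CA
    A ↦ CA
    B ↦ A
  step 0 ⇒ step 1: BBC ⇒ A·A·BA
    C ↦ BA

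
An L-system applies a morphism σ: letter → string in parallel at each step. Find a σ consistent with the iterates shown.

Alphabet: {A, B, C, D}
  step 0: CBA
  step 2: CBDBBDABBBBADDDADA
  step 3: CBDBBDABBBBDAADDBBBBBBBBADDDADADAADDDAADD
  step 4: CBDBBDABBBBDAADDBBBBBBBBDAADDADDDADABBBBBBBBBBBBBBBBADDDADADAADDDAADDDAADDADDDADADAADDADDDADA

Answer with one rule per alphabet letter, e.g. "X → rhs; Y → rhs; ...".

  step 3 ⇒ step 4: CBDBBDABBBBDAADDBBBBBBBBADDDADADAADDDAADD ⇒ CBD·BB·DA·BB·BB·DA·ADD·BB·BB·BB·BB·DA·ADD·ADD·DA·DA·BB·BB·BB·BB·BB·BB·BB·BB·ADD·DA·DA·DA·ADD·DA·ADD·DA·ADD·ADD·DA·DA·DA·ADD·ADD·DA·DA
    A ↦ ADD
    B ↦ BB
    C ↦ CBD
    D ↦ DA

A->ADD, B->BB, C->CBD, D->DA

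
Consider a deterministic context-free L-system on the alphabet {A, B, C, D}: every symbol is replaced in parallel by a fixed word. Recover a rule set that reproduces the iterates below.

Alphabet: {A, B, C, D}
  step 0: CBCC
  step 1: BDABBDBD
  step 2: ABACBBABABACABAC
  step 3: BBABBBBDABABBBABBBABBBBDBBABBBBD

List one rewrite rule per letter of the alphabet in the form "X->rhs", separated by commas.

  step 2 ⇒ step 3: ABACBBABABACABAC ⇒ BB·AB·BB·BD·AB·AB·BB·AB·BB·AB·BB·BD·BB·AB·BB·BD
    A ↦ BB
    B ↦ AB
    C ↦ BD
  step 1 ⇒ step 2: BDABBDBD ⇒ AB·AC·BB·AB·AB·AC·AB·AC
    D ↦ AC

A->BB, B->AB, C->BD, D->AC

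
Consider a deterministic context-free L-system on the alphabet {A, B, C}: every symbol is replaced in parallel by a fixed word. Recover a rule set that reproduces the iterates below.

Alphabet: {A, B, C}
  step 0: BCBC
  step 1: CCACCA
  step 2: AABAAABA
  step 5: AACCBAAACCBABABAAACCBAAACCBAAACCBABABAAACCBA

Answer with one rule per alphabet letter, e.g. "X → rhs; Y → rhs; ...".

A->BA, B->CC, C->A

  step 1 ⇒ step 2: CCACCA ⇒ A·A·BA·A·A·BA
    A ↦ BA
    C ↦ A
  step 0 ⇒ step 1: BCBC ⇒ CC·A·CC·A
    B ↦ CC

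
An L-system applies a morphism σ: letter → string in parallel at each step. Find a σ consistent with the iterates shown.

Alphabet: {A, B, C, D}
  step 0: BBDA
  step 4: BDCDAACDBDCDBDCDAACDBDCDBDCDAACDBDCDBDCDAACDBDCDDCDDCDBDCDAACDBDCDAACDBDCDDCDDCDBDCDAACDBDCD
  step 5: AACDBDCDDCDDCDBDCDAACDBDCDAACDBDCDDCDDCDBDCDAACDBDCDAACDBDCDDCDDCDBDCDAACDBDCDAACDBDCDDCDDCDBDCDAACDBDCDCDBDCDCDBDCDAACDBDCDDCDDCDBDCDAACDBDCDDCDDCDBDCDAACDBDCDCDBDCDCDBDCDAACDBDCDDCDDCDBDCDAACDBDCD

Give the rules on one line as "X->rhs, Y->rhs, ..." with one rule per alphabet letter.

  step 4 ⇒ step 5: BDCDAACDBDCDBDCDAACDBDCDBDCDAACDBDCDBDCDAACDBDCDDCDDCDBDCDAACDBDCDAACDBDCDDCDDCDBDCDAACDBDCD ⇒ AA·CD·BD·CD·DCD·DCD·BD·CD·AA·CD·BD·CD·AA·CD·BD·CD·DCD·DCD·BD·CD·AA·CD·BD·CD·AA·CD·BD·CD·DCD·DCD·BD·CD·AA·CD·BD·CD·AA·CD·BD·CD·DCD·DCD·BD·CD·AA·CD·BD·CD·CD·BD·CD·CD·BD·CD·AA·CD·BD·CD·DCD·DCD·BD·CD·AA·CD·BD·CD·DCD·DCD·BD·CD·AA·CD·BD·CD·CD·BD·CD·CD·BD·CD·AA·CD·BD·CD·DCD·DCD·BD·CD·AA·CD·BD·CD
    A ↦ DCD
    B ↦ AA
    C ↦ BD
    D ↦ CD

A->DCD, B->AA, C->BD, D->CD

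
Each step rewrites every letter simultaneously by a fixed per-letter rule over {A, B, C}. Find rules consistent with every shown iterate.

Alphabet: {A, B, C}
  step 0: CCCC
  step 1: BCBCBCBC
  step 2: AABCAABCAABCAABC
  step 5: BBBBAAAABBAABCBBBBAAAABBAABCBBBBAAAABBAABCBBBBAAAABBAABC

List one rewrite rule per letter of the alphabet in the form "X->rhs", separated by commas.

A->B, B->AA, C->BC

  step 1 ⇒ step 2: BCBCBCBC ⇒ AA·BC·AA·BC·AA·BC·AA·BC
    B ↦ AA
    C ↦ BC
    A ↦ B  (constrained at step 2)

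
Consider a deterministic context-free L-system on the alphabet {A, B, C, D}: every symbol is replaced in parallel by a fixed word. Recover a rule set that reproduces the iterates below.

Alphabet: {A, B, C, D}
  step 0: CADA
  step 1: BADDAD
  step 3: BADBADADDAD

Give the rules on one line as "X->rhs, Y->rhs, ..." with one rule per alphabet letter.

A->D, B->CC, C->BAD, D->A

  step 0 ⇒ step 1: CADA ⇒ BAD·D·A·D
    A ↦ D
    C ↦ BAD
    D ↦ A
    B ↦ CC  (constrained at step 1)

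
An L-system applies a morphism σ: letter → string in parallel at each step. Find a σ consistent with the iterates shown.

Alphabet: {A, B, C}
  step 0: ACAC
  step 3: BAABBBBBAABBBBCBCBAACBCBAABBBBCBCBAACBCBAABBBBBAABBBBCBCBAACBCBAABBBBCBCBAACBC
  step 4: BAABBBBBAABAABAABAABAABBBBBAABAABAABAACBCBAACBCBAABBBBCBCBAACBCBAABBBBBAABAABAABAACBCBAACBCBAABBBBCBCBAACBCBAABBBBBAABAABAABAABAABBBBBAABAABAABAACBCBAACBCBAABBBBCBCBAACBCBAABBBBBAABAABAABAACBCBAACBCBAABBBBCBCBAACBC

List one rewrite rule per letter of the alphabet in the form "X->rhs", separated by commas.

A->BB, B->BAA, C->CBC

  step 3 ⇒ step 4: BAABBBBBAABBBBCBCBAACBCBAABBBBCBCBAACBCBAABBBBBAABBBBCBCBAACBCBAABBBBCBCBAACBC ⇒ BAA·BB·BB·BAA·BAA·BAA·BAA·BAA·BB·BB·BAA·BAA·BAA·BAA·CBC·BAA·CBC·BAA·BB·BB·CBC·BAA·CBC·BAA·BB·BB·BAA·BAA·BAA·BAA·CBC·BAA·CBC·BAA·BB·BB·CBC·BAA·CBC·BAA·BB·BB·BAA·BAA·BAA·BAA·BAA·BB·BB·BAA·BAA·BAA·BAA·CBC·BAA·CBC·BAA·BB·BB·CBC·BAA·CBC·BAA·BB·BB·BAA·BAA·BAA·BAA·CBC·BAA·CBC·BAA·BB·BB·CBC·BAA·CBC
    A ↦ BB
    B ↦ BAA
    C ↦ CBC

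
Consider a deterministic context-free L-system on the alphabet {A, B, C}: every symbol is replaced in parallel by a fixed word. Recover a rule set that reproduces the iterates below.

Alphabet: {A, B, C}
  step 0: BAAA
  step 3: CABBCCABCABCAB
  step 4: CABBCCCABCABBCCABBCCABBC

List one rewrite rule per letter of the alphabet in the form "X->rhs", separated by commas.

  step 3 ⇒ step 4: CABBCCABCABCAB ⇒ CAB·B·C·C·CAB·CAB·B·C·CAB·B·C·CAB·B·C
    A ↦ B
    B ↦ C
    C ↦ CAB

A->B, B->C, C->CAB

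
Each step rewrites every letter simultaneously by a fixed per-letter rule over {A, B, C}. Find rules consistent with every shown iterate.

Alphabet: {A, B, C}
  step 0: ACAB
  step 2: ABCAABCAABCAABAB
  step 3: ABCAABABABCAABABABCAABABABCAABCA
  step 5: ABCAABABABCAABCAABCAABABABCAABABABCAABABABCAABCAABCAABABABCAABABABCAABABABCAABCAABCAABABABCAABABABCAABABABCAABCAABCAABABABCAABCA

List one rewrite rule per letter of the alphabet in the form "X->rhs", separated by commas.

A->AB, B->CA, C->AB

  step 2 ⇒ step 3: ABCAABCAABCAABAB ⇒ AB·CA·AB·AB·AB·CA·AB·AB·AB·CA·AB·AB·AB·CA·AB·CA
    A ↦ AB
    B ↦ CA
    C ↦ AB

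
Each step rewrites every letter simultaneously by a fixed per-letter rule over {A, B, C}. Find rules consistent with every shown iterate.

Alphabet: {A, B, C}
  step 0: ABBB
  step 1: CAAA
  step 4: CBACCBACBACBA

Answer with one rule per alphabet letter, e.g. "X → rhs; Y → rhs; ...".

A->C, B->A, C->CB

  step 0 ⇒ step 1: ABBB ⇒ C·A·A·A
    A ↦ C
    B ↦ A
    C ↦ CB  (constrained at step 1)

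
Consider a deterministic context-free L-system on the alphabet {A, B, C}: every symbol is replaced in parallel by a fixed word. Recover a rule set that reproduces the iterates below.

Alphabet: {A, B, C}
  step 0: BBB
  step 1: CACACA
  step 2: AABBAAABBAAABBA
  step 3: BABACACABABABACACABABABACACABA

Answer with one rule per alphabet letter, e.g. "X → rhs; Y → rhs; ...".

  step 2 ⇒ step 3: AABBAAABBAAABBA ⇒ BA·BA·CA·CA·BA·BA·BA·CA·CA·BA·BA·BA·CA·CA·BA
    A ↦ BA
    B ↦ CA
  step 1 ⇒ step 2: CACACA ⇒ AAB·BA·AAB·BA·AAB·BA
    C ↦ AAB

A->BA, B->CA, C->AAB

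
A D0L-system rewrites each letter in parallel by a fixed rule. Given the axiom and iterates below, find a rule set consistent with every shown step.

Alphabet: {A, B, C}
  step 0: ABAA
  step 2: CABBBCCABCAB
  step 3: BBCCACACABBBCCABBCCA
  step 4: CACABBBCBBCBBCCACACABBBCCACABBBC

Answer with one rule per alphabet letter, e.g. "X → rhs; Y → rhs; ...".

  step 3 ⇒ step 4: BBCCACACABBBCCABBCCA ⇒ CA·CA·B·B·BC·B·BC·B·BC·CA·CA·CA·B·B·BC·CA·CA·B·B·BC
    A ↦ BC
    B ↦ CA
    C ↦ B

A->BC, B->CA, C->B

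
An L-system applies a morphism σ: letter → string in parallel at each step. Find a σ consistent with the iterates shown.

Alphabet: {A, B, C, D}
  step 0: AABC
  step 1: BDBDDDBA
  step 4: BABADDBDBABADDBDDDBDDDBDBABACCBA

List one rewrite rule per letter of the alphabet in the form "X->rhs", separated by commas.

A->BD, B->DD, C->BA, D->C

  step 0 ⇒ step 1: AABC ⇒ BD·BD·DD·BA
    A ↦ BD
    B ↦ DD
    C ↦ BA
    D ↦ C  (constrained at step 1)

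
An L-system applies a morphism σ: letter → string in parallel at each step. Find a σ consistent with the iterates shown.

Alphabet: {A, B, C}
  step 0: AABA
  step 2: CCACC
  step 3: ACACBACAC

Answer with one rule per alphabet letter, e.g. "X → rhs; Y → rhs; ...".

A->B, B->C, C->AC

  step 2 ⇒ step 3: CCACC ⇒ AC·AC·B·AC·AC
    A ↦ B
    C ↦ AC
    B ↦ C  (constrained at step 0)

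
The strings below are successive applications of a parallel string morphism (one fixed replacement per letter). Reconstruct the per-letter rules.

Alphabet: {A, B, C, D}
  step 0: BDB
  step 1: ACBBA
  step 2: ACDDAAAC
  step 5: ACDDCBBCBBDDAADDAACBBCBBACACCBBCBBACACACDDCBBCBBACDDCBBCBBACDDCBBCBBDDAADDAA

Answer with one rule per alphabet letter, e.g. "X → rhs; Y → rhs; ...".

  step 1 ⇒ step 2: ACBBA ⇒ AC·DD·A·A·AC
    A ↦ AC
    B ↦ A
    C ↦ DD
  step 0 ⇒ step 1: BDB ⇒ A·CBB·A
    D ↦ CBB

A->AC, B->A, C->DD, D->CBB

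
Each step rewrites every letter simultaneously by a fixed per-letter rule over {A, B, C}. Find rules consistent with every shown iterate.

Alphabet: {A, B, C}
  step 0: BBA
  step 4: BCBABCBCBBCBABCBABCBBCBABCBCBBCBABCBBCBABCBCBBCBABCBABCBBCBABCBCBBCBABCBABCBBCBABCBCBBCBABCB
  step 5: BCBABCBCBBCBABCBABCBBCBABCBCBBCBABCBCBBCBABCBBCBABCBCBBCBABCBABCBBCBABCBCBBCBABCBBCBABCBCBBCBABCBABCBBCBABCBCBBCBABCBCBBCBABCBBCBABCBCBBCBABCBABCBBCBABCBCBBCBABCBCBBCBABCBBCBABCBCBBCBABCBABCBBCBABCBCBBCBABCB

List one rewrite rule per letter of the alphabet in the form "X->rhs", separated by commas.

A->CB, B->BCB, C->A

  step 4 ⇒ step 5: BCBABCBCBBCBABCBABCBBCBABCBCBBCBABCBBCBABCBCBBCBABCBABCBBCBABCBCBBCBABCBABCBBCBABCBCBBCBABCB ⇒ BCB·A·BCB·CB·BCB·A·BCB·A·BCB·BCB·A·BCB·CB·BCB·A·BCB·CB·BCB·A·BCB·BCB·A·BCB·CB·BCB·A·BCB·A·BCB·BCB·A·BCB·CB·BCB·A·BCB·BCB·A·BCB·CB·BCB·A·BCB·A·BCB·BCB·A·BCB·CB·BCB·A·BCB·CB·BCB·A·BCB·BCB·A·BCB·CB·BCB·A·BCB·A·BCB·BCB·A·BCB·CB·BCB·A·BCB·CB·BCB·A·BCB·BCB·A·BCB·CB·BCB·A·BCB·A·BCB·BCB·A·BCB·CB·BCB·A·BCB
    A ↦ CB
    B ↦ BCB
    C ↦ A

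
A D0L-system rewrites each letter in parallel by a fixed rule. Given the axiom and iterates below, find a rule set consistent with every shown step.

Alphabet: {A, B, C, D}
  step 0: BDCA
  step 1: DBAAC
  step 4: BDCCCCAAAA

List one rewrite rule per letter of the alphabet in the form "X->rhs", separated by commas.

  step 0 ⇒ step 1: BDCA ⇒ D·B·AA·C
    A ↦ C
    B ↦ D
    C ↦ AA
    D ↦ B

A->C, B->D, C->AA, D->B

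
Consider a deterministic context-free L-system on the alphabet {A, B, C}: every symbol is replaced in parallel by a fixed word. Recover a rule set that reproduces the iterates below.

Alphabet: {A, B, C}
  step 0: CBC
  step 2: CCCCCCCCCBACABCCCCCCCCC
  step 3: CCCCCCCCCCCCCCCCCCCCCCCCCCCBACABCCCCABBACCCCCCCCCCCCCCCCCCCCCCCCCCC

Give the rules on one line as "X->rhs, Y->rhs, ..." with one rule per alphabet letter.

A->CAB, B->BA, C->CCC

  step 2 ⇒ step 3: CCCCCCCCCBACABCCCCCCCCC ⇒ CCC·CCC·CCC·CCC·CCC·CCC·CCC·CCC·CCC·BA·CAB·CCC·CAB·BA·CCC·CCC·CCC·CCC·CCC·CCC·CCC·CCC·CCC
    A ↦ CAB
    B ↦ BA
    C ↦ CCC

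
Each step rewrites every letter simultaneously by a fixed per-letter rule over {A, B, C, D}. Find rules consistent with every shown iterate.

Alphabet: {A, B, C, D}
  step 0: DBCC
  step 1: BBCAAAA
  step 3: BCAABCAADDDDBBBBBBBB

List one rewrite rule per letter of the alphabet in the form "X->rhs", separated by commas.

  step 0 ⇒ step 1: DBCC ⇒ B·BC·AA·AA
    B ↦ BC
    C ↦ AA
    D ↦ B
    A ↦ DD  (constrained at step 1)

A->DD, B->BC, C->AA, D->B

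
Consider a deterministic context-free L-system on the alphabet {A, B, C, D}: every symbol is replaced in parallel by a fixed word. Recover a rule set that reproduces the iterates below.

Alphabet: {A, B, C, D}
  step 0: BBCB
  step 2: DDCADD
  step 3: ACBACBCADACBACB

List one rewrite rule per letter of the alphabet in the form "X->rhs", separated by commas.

A->D, B->A, C->CA, D->ACB

  step 2 ⇒ step 3: DDCADD ⇒ ACB·ACB·CA·D·ACB·ACB
    A ↦ D
    C ↦ CA
    D ↦ ACB
    B ↦ A  (constrained at step 0)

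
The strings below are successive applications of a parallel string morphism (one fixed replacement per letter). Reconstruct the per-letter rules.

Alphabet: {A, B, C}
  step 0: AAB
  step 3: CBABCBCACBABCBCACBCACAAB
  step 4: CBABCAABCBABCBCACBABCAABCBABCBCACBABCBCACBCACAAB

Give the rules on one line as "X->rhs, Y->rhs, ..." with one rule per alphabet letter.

A->CA, B->AB, C->CB

  step 3 ⇒ step 4: CBABCBCACBABCBCACBCACAAB ⇒ CB·AB·CA·AB·CB·AB·CB·CA·CB·AB·CA·AB·CB·AB·CB·CA·CB·AB·CB·CA·CB·CA·CA·AB
    A ↦ CA
    B ↦ AB
    C ↦ CB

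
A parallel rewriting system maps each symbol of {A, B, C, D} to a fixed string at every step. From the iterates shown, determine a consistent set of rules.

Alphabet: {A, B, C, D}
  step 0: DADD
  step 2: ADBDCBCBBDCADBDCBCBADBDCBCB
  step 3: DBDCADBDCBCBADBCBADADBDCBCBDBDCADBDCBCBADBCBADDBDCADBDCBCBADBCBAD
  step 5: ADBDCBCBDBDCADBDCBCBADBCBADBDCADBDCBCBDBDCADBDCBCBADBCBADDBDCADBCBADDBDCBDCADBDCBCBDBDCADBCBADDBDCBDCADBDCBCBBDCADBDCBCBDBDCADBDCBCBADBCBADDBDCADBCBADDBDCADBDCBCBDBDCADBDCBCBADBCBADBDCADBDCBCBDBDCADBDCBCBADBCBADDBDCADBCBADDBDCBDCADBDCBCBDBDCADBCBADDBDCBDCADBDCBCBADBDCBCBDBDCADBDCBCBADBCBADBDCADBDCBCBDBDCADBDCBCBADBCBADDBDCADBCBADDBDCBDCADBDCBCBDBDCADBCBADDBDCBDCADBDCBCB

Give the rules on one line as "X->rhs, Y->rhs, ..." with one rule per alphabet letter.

A->D, B->AD, C->BCB, D->BDC

  step 2 ⇒ step 3: ADBDCBCBBDCADBDCBCBADBDCBCB ⇒ D·BDC·AD·BDC·BCB·AD·BCB·AD·AD·BDC·BCB·D·BDC·AD·BDC·BCB·AD·BCB·AD·D·BDC·AD·BDC·BCB·AD·BCB·AD
    A ↦ D
    B ↦ AD
    C ↦ BCB
    D ↦ BDC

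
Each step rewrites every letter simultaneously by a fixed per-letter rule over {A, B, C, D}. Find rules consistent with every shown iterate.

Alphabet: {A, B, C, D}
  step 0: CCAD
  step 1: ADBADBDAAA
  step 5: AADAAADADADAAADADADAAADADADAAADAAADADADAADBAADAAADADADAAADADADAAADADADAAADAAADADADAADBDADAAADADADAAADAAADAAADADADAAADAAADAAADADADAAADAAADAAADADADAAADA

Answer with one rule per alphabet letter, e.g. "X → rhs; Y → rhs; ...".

  step 0 ⇒ step 1: CCAD ⇒ ADB·ADB·DA·AA
    A ↦ DA
    C ↦ ADB
    D ↦ AA
    B ↦ C  (constrained at step 1)

A->DA, B->C, C->ADB, D->AA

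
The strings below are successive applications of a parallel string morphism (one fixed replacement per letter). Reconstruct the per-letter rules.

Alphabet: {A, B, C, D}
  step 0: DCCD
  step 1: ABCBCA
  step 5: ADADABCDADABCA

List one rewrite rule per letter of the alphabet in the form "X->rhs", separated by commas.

  step 0 ⇒ step 1: DCCD ⇒ A·BC·BC·A
    C ↦ BC
    D ↦ A
    A ↦ D  (constrained at step 1)
    B ↦ A  (constrained at step 1)

A->D, B->A, C->BC, D->A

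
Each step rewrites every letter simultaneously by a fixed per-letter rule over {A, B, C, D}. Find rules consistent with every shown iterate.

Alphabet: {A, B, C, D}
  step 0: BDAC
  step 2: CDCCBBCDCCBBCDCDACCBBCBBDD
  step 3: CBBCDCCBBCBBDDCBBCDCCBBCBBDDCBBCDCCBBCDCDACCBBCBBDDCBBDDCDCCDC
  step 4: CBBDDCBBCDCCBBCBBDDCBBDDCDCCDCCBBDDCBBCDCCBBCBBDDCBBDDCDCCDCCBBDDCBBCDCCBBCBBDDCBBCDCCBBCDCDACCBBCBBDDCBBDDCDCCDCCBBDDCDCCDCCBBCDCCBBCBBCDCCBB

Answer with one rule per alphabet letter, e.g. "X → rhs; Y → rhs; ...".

  step 3 ⇒ step 4: CBBCDCCBBCBBDDCBBCDCCBBCBBDDCBBCDCCBBCDCDACCBBCBBDDCBBDDCDCCDC ⇒ CBB·D·D·CBB·CDC·CBB·CBB·D·D·CBB·D·D·CDC·CDC·CBB·D·D·CBB·CDC·CBB·CBB·D·D·CBB·D·D·CDC·CDC·CBB·D·D·CBB·CDC·CBB·CBB·D·D·CBB·CDC·CBB·CDC·DAC·CBB·CBB·D·D·CBB·D·D·CDC·CDC·CBB·D·D·CDC·CDC·CBB·CDC·CBB·CBB·CDC·CBB
    A ↦ DAC
    B ↦ D
    C ↦ CBB
    D ↦ CDC

A->DAC, B->D, C->CBB, D->CDC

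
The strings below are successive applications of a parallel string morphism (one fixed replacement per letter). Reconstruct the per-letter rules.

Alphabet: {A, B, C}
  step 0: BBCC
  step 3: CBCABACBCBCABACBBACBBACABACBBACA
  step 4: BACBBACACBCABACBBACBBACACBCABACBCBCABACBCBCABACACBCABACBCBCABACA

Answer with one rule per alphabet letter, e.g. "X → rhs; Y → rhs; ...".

  step 3 ⇒ step 4: CBCABACBCBCABACBBACBBACABACBBACA ⇒ BA·CB·BA·CA·CB·CA·BA·CB·BA·CB·BA·CA·CB·CA·BA·CB·CB·CA·BA·CB·CB·CA·BA·CA·CB·CA·BA·CB·CB·CA·BA·CA
    A ↦ CA
    B ↦ CB
    C ↦ BA

A->CA, B->CB, C->BA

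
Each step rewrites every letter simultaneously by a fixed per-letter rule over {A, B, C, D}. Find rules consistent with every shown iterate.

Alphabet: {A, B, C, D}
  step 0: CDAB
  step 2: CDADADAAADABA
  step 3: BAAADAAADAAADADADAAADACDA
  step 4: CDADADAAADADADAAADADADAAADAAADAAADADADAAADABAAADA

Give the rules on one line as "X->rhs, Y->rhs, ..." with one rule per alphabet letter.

A->DA, B->C, C->BA, D->AA

  step 3 ⇒ step 4: BAAADAAADAAADADADAAADACDA ⇒ C·DA·DA·DA·AA·DA·DA·DA·AA·DA·DA·DA·AA·DA·AA·DA·AA·DA·DA·DA·AA·DA·BA·AA·DA
    A ↦ DA
    B ↦ C
    C ↦ BA
    D ↦ AA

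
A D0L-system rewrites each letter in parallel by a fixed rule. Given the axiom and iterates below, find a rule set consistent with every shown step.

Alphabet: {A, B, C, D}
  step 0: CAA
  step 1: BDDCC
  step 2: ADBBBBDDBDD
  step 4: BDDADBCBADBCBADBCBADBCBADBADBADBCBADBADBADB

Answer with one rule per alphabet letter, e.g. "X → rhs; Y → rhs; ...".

A->C, B->ADB, C->BDD, D->B

  step 1 ⇒ step 2: BDDCC ⇒ ADB·B·B·BDD·BDD
    B ↦ ADB
    C ↦ BDD
    D ↦ B
  step 0 ⇒ step 1: CAA ⇒ BDD·C·C
    A ↦ C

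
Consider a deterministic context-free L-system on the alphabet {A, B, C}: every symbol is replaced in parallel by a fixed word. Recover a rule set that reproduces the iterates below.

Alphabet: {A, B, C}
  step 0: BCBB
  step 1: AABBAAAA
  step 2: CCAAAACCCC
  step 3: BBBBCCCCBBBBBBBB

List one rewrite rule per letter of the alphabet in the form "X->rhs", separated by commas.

A->C, B->AA, C->BB

  step 2 ⇒ step 3: CCAAAACCCC ⇒ BB·BB·C·C·C·C·BB·BB·BB·BB
    A ↦ C
    C ↦ BB
  step 0 ⇒ step 1: BCBB ⇒ AA·BB·AA·AA
    B ↦ AA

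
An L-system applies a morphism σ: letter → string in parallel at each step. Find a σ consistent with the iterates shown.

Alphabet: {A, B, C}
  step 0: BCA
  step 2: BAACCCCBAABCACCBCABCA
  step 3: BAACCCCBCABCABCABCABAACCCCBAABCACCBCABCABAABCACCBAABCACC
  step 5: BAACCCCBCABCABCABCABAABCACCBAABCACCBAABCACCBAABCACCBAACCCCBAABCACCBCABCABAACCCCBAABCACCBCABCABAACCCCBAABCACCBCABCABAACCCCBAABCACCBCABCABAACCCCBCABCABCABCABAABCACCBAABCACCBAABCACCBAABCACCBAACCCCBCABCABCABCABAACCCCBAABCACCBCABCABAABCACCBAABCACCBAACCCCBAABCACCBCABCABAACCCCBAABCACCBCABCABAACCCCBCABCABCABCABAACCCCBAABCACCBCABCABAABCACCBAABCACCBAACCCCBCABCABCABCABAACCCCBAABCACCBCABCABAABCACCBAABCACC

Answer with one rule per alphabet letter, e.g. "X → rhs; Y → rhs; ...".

A->CC, B->BAA, C->BCA

  step 2 ⇒ step 3: BAACCCCBAABCACCBCABCA ⇒ BAA·CC·CC·BCA·BCA·BCA·BCA·BAA·CC·CC·BAA·BCA·CC·BCA·BCA·BAA·BCA·CC·BAA·BCA·CC
    A ↦ CC
    B ↦ BAA
    C ↦ BCA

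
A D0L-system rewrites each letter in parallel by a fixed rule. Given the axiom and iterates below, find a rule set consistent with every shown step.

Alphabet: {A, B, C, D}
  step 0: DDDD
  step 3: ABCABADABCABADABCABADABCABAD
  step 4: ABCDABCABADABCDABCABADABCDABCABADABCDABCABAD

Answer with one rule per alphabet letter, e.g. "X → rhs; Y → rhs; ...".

A->AB, B->C, C->D, D->AD

  step 3 ⇒ step 4: ABCABADABCABADABCABADABCABAD ⇒ AB·C·D·AB·C·AB·AD·AB·C·D·AB·C·AB·AD·AB·C·D·AB·C·AB·AD·AB·C·D·AB·C·AB·AD
    A ↦ AB
    B ↦ C
    C ↦ D
    D ↦ AD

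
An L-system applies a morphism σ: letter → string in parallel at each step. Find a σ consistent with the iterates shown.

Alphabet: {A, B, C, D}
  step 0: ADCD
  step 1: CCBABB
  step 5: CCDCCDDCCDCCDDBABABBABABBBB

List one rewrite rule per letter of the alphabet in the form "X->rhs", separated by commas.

A->CC, B->D, C->AB, D->B

  step 0 ⇒ step 1: ADCD ⇒ CC·B·AB·B
    A ↦ CC
    C ↦ AB
    D ↦ B
    B ↦ D  (constrained at step 1)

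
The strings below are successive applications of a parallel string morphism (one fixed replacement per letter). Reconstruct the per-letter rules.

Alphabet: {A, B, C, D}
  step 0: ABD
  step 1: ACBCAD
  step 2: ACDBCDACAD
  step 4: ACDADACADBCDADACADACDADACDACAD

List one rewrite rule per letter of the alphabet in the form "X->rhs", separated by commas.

A->AC, B->BC, C->D, D->AD

  step 1 ⇒ step 2: ACBCAD ⇒ AC·D·BC·D·AC·AD
    A ↦ AC
    B ↦ BC
    C ↦ D
    D ↦ AD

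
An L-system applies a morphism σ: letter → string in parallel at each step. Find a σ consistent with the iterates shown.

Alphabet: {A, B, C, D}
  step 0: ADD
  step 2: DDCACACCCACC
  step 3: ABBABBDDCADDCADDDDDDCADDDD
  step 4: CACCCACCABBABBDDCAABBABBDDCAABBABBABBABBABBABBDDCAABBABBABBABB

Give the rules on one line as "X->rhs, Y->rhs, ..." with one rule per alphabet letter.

  step 3 ⇒ step 4: ABBABBDDCADDCADDDDDDCADDDD ⇒ CA·C·C·CA·C·C·ABB·ABB·DD·CA·ABB·ABB·DD·CA·ABB·ABB·ABB·ABB·ABB·ABB·DD·CA·ABB·ABB·ABB·ABB
    A ↦ CA
    B ↦ C
    C ↦ DD
    D ↦ ABB

A->CA, B->C, C->DD, D->ABB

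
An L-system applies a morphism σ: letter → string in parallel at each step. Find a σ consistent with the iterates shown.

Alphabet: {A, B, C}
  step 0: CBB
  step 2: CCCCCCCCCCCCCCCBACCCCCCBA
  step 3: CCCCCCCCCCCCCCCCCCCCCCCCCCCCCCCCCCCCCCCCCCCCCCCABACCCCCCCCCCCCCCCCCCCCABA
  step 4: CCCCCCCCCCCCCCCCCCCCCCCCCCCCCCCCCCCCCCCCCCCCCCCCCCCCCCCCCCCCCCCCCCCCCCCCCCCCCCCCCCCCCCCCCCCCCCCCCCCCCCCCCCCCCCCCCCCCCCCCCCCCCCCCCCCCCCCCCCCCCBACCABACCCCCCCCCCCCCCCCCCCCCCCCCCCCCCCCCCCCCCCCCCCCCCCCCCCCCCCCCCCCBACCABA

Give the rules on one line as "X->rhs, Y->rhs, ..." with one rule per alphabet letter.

  step 3 ⇒ step 4: CCCCCCCCCCCCCCCCCCCCCCCCCCCCCCCCCCCCCCCCCCCCCCCABACCCCCCCCCCCCCCCCCCCCABA ⇒ CCC·CCC·CCC·CCC·CCC·CCC·CCC·CCC·CCC·CCC·CCC·CCC·CCC·CCC·CCC·CCC·CCC·CCC·CCC·CCC·CCC·CCC·CCC·CCC·CCC·CCC·CCC·CCC·CCC·CCC·CCC·CCC·CCC·CCC·CCC·CCC·CCC·CCC·CCC·CCC·CCC·CCC·CCC·CCC·CCC·CCC·CCC·BA·CCA·BA·CCC·CCC·CCC·CCC·CCC·CCC·CCC·CCC·CCC·CCC·CCC·CCC·CCC·CCC·CCC·CCC·CCC·CCC·CCC·CCC·BA·CCA·BA
    A ↦ BA
    B ↦ CCA
    C ↦ CCC

A->BA, B->CCA, C->CCC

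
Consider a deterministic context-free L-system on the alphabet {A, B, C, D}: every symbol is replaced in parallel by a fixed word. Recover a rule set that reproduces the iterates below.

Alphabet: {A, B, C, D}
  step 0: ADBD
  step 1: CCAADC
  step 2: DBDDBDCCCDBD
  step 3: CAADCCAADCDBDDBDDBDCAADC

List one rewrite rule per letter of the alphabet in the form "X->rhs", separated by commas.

A->C, B->AAD, C->DBD, D->C

  step 2 ⇒ step 3: DBDDBDCCCDBD ⇒ C·AAD·C·C·AAD·C·DBD·DBD·DBD·C·AAD·C
    B ↦ AAD
    C ↦ DBD
    D ↦ C
  step 0 ⇒ step 1: ADBD ⇒ C·C·AAD·C
    A ↦ C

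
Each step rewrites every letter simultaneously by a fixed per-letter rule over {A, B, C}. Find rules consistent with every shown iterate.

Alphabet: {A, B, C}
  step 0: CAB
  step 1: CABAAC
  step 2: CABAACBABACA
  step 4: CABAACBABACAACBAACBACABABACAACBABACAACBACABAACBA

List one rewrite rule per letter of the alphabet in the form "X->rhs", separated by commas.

  step 1 ⇒ step 2: CABAAC ⇒ CA·BA·AC·BA·BA·CA
    A ↦ BA
    B ↦ AC
    C ↦ CA

A->BA, B->AC, C->CA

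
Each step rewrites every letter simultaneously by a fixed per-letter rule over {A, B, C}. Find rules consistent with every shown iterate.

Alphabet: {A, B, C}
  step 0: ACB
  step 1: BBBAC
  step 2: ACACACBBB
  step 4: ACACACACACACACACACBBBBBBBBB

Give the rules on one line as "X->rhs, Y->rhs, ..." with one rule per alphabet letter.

A->B, B->AC, C->BB

  step 1 ⇒ step 2: BBBAC ⇒ AC·AC·AC·B·BB
    A ↦ B
    B ↦ AC
    C ↦ BB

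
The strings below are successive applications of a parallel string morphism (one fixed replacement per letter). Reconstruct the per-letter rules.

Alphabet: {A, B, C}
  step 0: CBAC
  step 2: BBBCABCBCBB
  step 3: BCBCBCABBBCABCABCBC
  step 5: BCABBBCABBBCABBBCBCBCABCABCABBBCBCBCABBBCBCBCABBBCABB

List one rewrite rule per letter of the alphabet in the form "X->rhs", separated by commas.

  step 2 ⇒ step 3: BBBCABCBCBB ⇒ BC·BC·BC·A·BB·BC·A·BC·A·BC·BC
    A ↦ BB
    B ↦ BC
    C ↦ A

A->BB, B->BC, C->A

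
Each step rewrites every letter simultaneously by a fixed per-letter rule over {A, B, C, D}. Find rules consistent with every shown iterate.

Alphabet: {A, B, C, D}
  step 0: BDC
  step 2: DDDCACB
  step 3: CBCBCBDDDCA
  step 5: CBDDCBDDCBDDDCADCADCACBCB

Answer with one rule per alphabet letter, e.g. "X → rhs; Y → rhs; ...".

  step 2 ⇒ step 3: DDDCACB ⇒ CB·CB·CB·D·D·D·CA
    A ↦ D
    B ↦ CA
    C ↦ D
    D ↦ CB

A->D, B->CA, C->D, D->CB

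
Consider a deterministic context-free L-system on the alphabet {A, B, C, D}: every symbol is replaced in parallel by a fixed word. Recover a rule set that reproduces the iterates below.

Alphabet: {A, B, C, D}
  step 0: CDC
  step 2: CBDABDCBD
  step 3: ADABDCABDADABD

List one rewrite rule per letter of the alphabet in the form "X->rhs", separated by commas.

  step 2 ⇒ step 3: CBDABDCBD ⇒ AD·A·BD·C·A·BD·AD·A·BD
    A ↦ C
    B ↦ A
    C ↦ AD
    D ↦ BD

A->C, B->A, C->AD, D->BD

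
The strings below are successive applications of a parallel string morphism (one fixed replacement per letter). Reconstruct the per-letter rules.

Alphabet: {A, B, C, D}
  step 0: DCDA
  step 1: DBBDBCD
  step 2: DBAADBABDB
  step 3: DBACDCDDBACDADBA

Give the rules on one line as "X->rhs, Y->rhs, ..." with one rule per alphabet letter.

A->CD, B->A, C->B, D->DB

  step 2 ⇒ step 3: DBAADBABDB ⇒ DB·A·CD·CD·DB·A·CD·A·DB·A
    A ↦ CD
    B ↦ A
    D ↦ DB
  step 0 ⇒ step 1: DCDA ⇒ DB·B·DB·CD
    C ↦ B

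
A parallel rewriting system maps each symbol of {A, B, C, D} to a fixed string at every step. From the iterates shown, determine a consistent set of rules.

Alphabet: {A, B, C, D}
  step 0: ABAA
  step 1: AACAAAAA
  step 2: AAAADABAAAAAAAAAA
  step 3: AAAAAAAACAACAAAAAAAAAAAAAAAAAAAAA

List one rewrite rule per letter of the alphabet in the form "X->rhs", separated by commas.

  step 2 ⇒ step 3: AAAADABAAAAAAAAAA ⇒ AA·AA·AA·AA·C·AA·CA·AA·AA·AA·AA·AA·AA·AA·AA·AA·AA
    A ↦ AA
    B ↦ CA
    D ↦ C
  step 1 ⇒ step 2: AACAAAAA ⇒ AA·AA·DAB·AA·AA·AA·AA·AA
    C ↦ DAB

A->AA, B->CA, C->DAB, D->C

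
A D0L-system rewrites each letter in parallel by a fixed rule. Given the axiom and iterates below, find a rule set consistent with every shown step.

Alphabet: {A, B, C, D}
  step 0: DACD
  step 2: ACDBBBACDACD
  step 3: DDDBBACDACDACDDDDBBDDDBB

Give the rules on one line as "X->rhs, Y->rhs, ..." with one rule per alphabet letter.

A->D, B->ACD, C->DDB, D->B

  step 2 ⇒ step 3: ACDBBBACDACD ⇒ D·DDB·B·ACD·ACD·ACD·D·DDB·B·D·DDB·B
    A ↦ D
    B ↦ ACD
    C ↦ DDB
    D ↦ B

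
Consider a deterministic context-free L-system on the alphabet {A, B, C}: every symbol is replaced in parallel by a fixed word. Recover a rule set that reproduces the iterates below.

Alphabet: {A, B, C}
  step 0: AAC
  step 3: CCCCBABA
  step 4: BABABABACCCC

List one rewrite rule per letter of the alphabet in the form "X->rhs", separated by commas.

A->C, B->C, C->BA

  step 3 ⇒ step 4: CCCCBABA ⇒ BA·BA·BA·BA·C·C·C·C
    A ↦ C
    B ↦ C
    C ↦ BA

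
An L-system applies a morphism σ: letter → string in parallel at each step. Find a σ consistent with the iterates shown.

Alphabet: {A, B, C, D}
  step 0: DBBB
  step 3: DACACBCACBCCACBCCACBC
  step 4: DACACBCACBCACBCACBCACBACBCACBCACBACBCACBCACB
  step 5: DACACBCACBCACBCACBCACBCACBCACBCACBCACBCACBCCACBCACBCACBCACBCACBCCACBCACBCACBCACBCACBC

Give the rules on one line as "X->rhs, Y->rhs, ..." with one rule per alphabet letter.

  step 4 ⇒ step 5: DACACBCACBCACBCACBCACBACBCACBCACBACBCACBCACB ⇒ DA·C·ACB·C·ACB·C·ACB·C·ACB·C·ACB·C·ACB·C·ACB·C·ACB·C·ACB·C·ACB·C·C·ACB·C·ACB·C·ACB·C·ACB·C·ACB·C·C·ACB·C·ACB·C·ACB·C·ACB·C·ACB·C
    A ↦ C
    B ↦ C
    C ↦ ACB
    D ↦ DA

A->C, B->C, C->ACB, D->DA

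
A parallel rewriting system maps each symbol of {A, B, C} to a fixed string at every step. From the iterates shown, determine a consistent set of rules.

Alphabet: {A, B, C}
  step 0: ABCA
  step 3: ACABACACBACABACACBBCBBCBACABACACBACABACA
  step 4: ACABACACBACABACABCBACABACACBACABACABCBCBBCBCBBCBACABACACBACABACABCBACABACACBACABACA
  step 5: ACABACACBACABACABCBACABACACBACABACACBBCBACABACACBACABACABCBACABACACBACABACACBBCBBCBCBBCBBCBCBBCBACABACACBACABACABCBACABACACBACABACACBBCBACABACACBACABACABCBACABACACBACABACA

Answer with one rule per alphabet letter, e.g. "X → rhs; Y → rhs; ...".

  step 4 ⇒ step 5: ACABACACBACABACABCBACABACACBACABACABCBCBBCBCBBCBACABACACBACABACABCBACABACACBACABACA ⇒ ACA·B·ACA·CB·ACA·B·ACA·B·CB·ACA·B·ACA·CB·ACA·B·ACA·CB·B·CB·ACA·B·ACA·CB·ACA·B·ACA·B·CB·ACA·B·ACA·CB·ACA·B·ACA·CB·B·CB·B·CB·CB·B·CB·B·CB·CB·B·CB·ACA·B·ACA·CB·ACA·B·ACA·B·CB·ACA·B·ACA·CB·ACA·B·ACA·CB·B·CB·ACA·B·ACA·CB·ACA·B·ACA·B·CB·ACA·B·ACA·CB·ACA·B·ACA
    A ↦ ACA
    B ↦ CB
    C ↦ B

A->ACA, B->CB, C->B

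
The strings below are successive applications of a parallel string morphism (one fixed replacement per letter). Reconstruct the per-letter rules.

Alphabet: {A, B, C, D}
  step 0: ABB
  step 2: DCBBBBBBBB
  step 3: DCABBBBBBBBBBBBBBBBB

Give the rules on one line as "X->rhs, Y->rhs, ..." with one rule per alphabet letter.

A->D, B->BB, C->AB, D->DC

  step 2 ⇒ step 3: DCBBBBBBBB ⇒ DC·AB·BB·BB·BB·BB·BB·BB·BB·BB
    B ↦ BB
    C ↦ AB
    D ↦ DC
    A ↦ D  (constrained at step 0)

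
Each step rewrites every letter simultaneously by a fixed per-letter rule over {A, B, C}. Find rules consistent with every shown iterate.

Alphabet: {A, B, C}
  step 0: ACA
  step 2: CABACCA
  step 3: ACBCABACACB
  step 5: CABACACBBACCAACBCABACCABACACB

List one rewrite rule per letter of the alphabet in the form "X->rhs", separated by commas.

  step 2 ⇒ step 3: CABACCA ⇒ AC·B·CA·B·AC·AC·B
    A ↦ B
    B ↦ CA
    C ↦ AC

A->B, B->CA, C->AC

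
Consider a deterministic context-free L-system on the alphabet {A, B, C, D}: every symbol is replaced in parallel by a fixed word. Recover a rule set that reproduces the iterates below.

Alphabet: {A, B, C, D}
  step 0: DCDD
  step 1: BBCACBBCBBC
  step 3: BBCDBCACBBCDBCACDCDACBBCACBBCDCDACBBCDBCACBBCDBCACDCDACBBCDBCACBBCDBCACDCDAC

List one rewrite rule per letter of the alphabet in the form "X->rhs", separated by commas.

  step 0 ⇒ step 1: DCDD ⇒ BBC·AC·BBC·BBC
    C ↦ AC
    D ↦ BBC
    A ↦ DCD  (constrained at step 1)
    B ↦ DBC  (constrained at step 1)

A->DCD, B->DBC, C->AC, D->BBC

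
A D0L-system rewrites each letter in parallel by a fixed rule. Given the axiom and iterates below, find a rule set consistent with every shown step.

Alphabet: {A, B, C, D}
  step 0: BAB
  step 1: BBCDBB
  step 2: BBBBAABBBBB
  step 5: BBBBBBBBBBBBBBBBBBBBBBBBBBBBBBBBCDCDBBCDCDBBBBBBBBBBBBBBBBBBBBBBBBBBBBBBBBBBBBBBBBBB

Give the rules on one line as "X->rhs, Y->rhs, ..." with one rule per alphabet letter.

  step 1 ⇒ step 2: BBCDBB ⇒ BB·BB·AA·B·BB·BB
    B ↦ BB
    C ↦ AA
    D ↦ B
  step 0 ⇒ step 1: BAB ⇒ BB·CD·BB
    A ↦ CD

A->CD, B->BB, C->AA, D->B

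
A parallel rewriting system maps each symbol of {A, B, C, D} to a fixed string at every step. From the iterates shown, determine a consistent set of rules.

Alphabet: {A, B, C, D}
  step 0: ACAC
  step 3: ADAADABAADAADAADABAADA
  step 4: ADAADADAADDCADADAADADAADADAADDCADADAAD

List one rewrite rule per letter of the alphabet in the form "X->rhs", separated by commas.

A->AD, B->DC, C->BA, D->A

  step 3 ⇒ step 4: ADAADABAADAADAADABAADA ⇒ AD·A·AD·AD·A·AD·DC·AD·AD·A·AD·AD·A·AD·AD·A·AD·DC·AD·AD·A·AD
    A ↦ AD
    B ↦ DC
    D ↦ A
    C ↦ BA  (constrained at step 0)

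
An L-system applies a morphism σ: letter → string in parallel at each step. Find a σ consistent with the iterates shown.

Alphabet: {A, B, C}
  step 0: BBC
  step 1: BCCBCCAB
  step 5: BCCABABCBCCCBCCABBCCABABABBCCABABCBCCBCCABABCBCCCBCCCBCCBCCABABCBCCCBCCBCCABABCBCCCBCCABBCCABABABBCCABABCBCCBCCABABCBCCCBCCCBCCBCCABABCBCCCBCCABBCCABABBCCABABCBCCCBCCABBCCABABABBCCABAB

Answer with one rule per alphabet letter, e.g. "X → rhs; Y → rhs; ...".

  step 0 ⇒ step 1: BBC ⇒ BCC·BCC·AB
    B ↦ BCC
    C ↦ AB
    A ↦ C  (constrained at step 1)

A->C, B->BCC, C->AB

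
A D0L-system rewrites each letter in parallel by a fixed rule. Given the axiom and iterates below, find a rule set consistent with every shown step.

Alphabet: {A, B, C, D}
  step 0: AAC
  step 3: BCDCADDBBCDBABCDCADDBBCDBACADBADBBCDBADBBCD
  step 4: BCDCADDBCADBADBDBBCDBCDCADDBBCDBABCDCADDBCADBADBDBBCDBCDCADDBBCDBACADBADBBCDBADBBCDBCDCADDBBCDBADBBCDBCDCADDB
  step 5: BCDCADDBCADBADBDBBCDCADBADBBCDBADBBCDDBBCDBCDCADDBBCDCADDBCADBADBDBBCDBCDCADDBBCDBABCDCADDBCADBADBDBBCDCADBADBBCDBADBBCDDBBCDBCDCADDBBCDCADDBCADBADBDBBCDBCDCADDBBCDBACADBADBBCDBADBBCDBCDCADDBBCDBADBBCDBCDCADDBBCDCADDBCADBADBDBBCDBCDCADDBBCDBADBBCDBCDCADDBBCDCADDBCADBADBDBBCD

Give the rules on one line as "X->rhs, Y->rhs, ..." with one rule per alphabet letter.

A->BA, B->BCD, C->CAD, D->DB

  step 4 ⇒ step 5: BCDCADDBCADBADBDBBCDBCDCADDBBCDBABCDCADDBCADBADBDBBCDBCDCADDBBCDBACADBADBBCDBADBBCDBCDCADDBBCDBADBBCDBCDCADDB ⇒ BCD·CAD·DB·CAD·BA·DB·DB·BCD·CAD·BA·DB·BCD·BA·DB·BCD·DB·BCD·BCD·CAD·DB·BCD·CAD·DB·CAD·BA·DB·DB·BCD·BCD·CAD·DB·BCD·BA·BCD·CAD·DB·CAD·BA·DB·DB·BCD·CAD·BA·DB·BCD·BA·DB·BCD·DB·BCD·BCD·CAD·DB·BCD·CAD·DB·CAD·BA·DB·DB·BCD·BCD·CAD·DB·BCD·BA·CAD·BA·DB·BCD·BA·DB·BCD·BCD·CAD·DB·BCD·BA·DB·BCD·BCD·CAD·DB·BCD·CAD·DB·CAD·BA·DB·DB·BCD·BCD·CAD·DB·BCD·BA·DB·BCD·BCD·CAD·DB·BCD·CAD·DB·CAD·BA·DB·DB·BCD
    A ↦ BA
    B ↦ BCD
    C ↦ CAD
    D ↦ DB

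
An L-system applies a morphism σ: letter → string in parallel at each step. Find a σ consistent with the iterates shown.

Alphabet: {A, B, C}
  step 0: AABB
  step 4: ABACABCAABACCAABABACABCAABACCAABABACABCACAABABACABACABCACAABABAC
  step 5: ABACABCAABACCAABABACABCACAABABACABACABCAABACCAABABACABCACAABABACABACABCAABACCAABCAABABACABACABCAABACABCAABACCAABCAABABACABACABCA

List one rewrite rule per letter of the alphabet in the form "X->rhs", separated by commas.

A->AB, B->AC, C->CA

  step 4 ⇒ step 5: ABACABCAABACCAABABACABCAABACCAABABACABCACAABABACABACABCACAABABAC ⇒ AB·AC·AB·CA·AB·AC·CA·AB·AB·AC·AB·CA·CA·AB·AB·AC·AB·AC·AB·CA·AB·AC·CA·AB·AB·AC·AB·CA·CA·AB·AB·AC·AB·AC·AB·CA·AB·AC·CA·AB·CA·AB·AB·AC·AB·AC·AB·CA·AB·AC·AB·CA·AB·AC·CA·AB·CA·AB·AB·AC·AB·AC·AB·CA
    A ↦ AB
    B ↦ AC
    C ↦ CA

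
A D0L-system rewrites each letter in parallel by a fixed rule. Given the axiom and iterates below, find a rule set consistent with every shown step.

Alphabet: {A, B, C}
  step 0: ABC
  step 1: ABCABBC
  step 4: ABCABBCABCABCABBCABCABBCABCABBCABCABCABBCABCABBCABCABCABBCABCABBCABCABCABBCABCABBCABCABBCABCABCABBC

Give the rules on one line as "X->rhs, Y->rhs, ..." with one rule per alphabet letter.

  step 0 ⇒ step 1: ABC ⇒ AB·CAB·BC
    A ↦ AB
    B ↦ CAB
    C ↦ BC

A->AB, B->CAB, C->BC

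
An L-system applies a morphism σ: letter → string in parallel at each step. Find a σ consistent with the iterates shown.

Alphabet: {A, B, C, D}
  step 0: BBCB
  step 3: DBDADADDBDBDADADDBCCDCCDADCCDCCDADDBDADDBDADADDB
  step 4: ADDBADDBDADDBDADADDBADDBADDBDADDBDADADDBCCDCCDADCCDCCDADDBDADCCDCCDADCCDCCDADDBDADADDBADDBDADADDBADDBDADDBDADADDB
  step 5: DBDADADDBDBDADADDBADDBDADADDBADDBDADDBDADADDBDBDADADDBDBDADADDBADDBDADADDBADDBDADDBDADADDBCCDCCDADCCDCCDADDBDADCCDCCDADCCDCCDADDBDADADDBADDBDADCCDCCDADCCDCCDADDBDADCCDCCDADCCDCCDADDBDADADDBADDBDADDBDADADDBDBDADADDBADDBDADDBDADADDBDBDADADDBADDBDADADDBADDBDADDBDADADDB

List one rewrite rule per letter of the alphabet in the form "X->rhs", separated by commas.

A->DBD, B->DB, C->CCD, D->AD

  step 4 ⇒ step 5: ADDBADDBDADDBDADADDBADDBADDBDADDBDADADDBCCDCCDADCCDCCDADDBDADCCDCCDADCCDCCDADDBDADADDBADDBDADADDBADDBDADDBDADADDB ⇒ DBD·AD·AD·DB·DBD·AD·AD·DB·AD·DBD·AD·AD·DB·AD·DBD·AD·DBD·AD·AD·DB·DBD·AD·AD·DB·DBD·AD·AD·DB·AD·DBD·AD·AD·DB·AD·DBD·AD·DBD·AD·AD·DB·CCD·CCD·AD·CCD·CCD·AD·DBD·AD·CCD·CCD·AD·CCD·CCD·AD·DBD·AD·AD·DB·AD·DBD·AD·CCD·CCD·AD·CCD·CCD·AD·DBD·AD·CCD·CCD·AD·CCD·CCD·AD·DBD·AD·AD·DB·AD·DBD·AD·DBD·AD·AD·DB·DBD·AD·AD·DB·AD·DBD·AD·DBD·AD·AD·DB·DBD·AD·AD·DB·AD·DBD·AD·AD·DB·AD·DBD·AD·DBD·AD·AD·DB
    A ↦ DBD
    B ↦ DB
    C ↦ CCD
    D ↦ AD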